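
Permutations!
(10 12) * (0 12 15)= [12, 1, 2, 3, 4, 5, 6, 7, 8, 9, 15, 11, 10, 13, 14, 0]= (0 12 10 15)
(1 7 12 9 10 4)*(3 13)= (1 7 12 9 10 4)(3 13)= [0, 7, 2, 13, 1, 5, 6, 12, 8, 10, 4, 11, 9, 3]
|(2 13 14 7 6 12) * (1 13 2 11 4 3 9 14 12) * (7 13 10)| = |(1 10 7 6)(3 9 14 13 12 11 4)| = 28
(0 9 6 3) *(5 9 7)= [7, 1, 2, 0, 4, 9, 3, 5, 8, 6]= (0 7 5 9 6 3)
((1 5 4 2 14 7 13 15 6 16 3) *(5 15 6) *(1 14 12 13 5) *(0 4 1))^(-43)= ((0 4 2 12 13 6 16 3 14 7 5 1 15))^(-43)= (0 7 6 4 5 16 2 1 3 12 15 14 13)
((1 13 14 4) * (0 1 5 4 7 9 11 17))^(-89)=((0 1 13 14 7 9 11 17)(4 5))^(-89)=(0 17 11 9 7 14 13 1)(4 5)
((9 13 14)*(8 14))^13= ((8 14 9 13))^13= (8 14 9 13)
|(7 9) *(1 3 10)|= 6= |(1 3 10)(7 9)|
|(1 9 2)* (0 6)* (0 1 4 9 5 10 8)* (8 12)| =21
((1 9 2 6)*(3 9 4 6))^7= (1 4 6)(2 3 9)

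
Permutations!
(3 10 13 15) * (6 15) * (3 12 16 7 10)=(6 15 12 16 7 10 13)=[0, 1, 2, 3, 4, 5, 15, 10, 8, 9, 13, 11, 16, 6, 14, 12, 7]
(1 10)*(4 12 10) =(1 4 12 10) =[0, 4, 2, 3, 12, 5, 6, 7, 8, 9, 1, 11, 10]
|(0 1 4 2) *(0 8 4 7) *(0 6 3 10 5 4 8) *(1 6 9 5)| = 10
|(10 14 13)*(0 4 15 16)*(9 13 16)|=8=|(0 4 15 9 13 10 14 16)|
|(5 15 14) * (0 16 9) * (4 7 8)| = 3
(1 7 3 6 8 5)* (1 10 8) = (1 7 3 6)(5 10 8) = [0, 7, 2, 6, 4, 10, 1, 3, 5, 9, 8]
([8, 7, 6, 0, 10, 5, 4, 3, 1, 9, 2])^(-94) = (0 8 1 7 3)(2 4)(6 10)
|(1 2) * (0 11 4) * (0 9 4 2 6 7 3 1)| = |(0 11 2)(1 6 7 3)(4 9)| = 12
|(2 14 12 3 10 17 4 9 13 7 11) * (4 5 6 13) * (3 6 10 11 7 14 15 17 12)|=|(2 15 17 5 10 12 6 13 14 3 11)(4 9)|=22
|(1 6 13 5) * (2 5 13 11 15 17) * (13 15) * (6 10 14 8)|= 11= |(1 10 14 8 6 11 13 15 17 2 5)|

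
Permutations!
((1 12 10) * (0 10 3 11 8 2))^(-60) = ((0 10 1 12 3 11 8 2))^(-60) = (0 3)(1 8)(2 12)(10 11)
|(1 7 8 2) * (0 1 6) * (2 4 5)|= 8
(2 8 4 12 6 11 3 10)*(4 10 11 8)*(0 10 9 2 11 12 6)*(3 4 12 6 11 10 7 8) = (0 7 8 9 2 12)(3 6)(4 11) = [7, 1, 12, 6, 11, 5, 3, 8, 9, 2, 10, 4, 0]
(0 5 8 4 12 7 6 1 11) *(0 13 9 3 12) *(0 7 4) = (0 5 8)(1 11 13 9 3 12 4 7 6) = [5, 11, 2, 12, 7, 8, 1, 6, 0, 3, 10, 13, 4, 9]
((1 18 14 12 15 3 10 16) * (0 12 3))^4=((0 12 15)(1 18 14 3 10 16))^4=(0 12 15)(1 10 14)(3 18 16)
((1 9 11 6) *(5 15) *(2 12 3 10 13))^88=((1 9 11 6)(2 12 3 10 13)(5 15))^88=(15)(2 10 12 13 3)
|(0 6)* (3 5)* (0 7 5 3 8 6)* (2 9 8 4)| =|(2 9 8 6 7 5 4)| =7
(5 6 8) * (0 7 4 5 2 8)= (0 7 4 5 6)(2 8)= [7, 1, 8, 3, 5, 6, 0, 4, 2]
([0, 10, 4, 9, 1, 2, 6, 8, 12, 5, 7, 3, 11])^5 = (1 11 4 12 2 8 5 7 9 10 3)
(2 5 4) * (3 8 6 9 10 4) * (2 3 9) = (2 5 9 10 4 3 8 6) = [0, 1, 5, 8, 3, 9, 2, 7, 6, 10, 4]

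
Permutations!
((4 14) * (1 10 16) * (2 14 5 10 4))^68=((1 4 5 10 16)(2 14))^68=(1 10 4 16 5)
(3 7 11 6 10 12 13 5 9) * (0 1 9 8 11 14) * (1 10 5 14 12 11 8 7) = [10, 9, 2, 1, 4, 7, 5, 12, 8, 3, 11, 6, 13, 14, 0] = (0 10 11 6 5 7 12 13 14)(1 9 3)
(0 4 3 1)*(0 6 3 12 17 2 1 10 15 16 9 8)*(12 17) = [4, 6, 1, 10, 17, 5, 3, 7, 0, 8, 15, 11, 12, 13, 14, 16, 9, 2] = (0 4 17 2 1 6 3 10 15 16 9 8)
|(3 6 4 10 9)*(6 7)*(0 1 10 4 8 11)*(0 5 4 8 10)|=|(0 1)(3 7 6 10 9)(4 8 11 5)|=20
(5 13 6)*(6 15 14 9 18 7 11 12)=(5 13 15 14 9 18 7 11 12 6)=[0, 1, 2, 3, 4, 13, 5, 11, 8, 18, 10, 12, 6, 15, 9, 14, 16, 17, 7]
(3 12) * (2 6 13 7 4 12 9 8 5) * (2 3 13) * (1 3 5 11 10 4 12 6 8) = (1 3 9)(2 8 11 10 4 6)(7 12 13) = [0, 3, 8, 9, 6, 5, 2, 12, 11, 1, 4, 10, 13, 7]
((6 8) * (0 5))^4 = (8)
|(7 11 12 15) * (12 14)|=5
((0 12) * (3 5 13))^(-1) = ((0 12)(3 5 13))^(-1) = (0 12)(3 13 5)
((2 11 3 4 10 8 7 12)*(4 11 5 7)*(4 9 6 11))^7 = ((2 5 7 12)(3 4 10 8 9 6 11))^7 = (2 12 7 5)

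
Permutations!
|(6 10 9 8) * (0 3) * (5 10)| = |(0 3)(5 10 9 8 6)| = 10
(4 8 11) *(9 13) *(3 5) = (3 5)(4 8 11)(9 13) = [0, 1, 2, 5, 8, 3, 6, 7, 11, 13, 10, 4, 12, 9]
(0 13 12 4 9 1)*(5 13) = (0 5 13 12 4 9 1) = [5, 0, 2, 3, 9, 13, 6, 7, 8, 1, 10, 11, 4, 12]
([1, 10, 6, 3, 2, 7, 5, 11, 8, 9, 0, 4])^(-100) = [10, 0, 5, 3, 6, 11, 7, 4, 8, 9, 1, 2]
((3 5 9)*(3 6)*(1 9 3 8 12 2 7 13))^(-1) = ((1 9 6 8 12 2 7 13)(3 5))^(-1) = (1 13 7 2 12 8 6 9)(3 5)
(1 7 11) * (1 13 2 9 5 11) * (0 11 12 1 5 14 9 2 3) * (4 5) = (0 11 13 3)(1 7 4 5 12)(9 14) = [11, 7, 2, 0, 5, 12, 6, 4, 8, 14, 10, 13, 1, 3, 9]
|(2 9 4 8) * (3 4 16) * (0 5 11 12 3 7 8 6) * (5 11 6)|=|(0 11 12 3 4 5 6)(2 9 16 7 8)|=35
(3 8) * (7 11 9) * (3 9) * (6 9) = [0, 1, 2, 8, 4, 5, 9, 11, 6, 7, 10, 3] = (3 8 6 9 7 11)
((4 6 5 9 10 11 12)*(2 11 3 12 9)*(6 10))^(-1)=((2 11 9 6 5)(3 12 4 10))^(-1)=(2 5 6 9 11)(3 10 4 12)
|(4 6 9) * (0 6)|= 4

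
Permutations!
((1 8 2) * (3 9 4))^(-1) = (1 2 8)(3 4 9)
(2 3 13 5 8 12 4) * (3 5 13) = [0, 1, 5, 3, 2, 8, 6, 7, 12, 9, 10, 11, 4, 13] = (13)(2 5 8 12 4)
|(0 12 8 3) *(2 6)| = |(0 12 8 3)(2 6)| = 4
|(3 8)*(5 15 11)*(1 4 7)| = 6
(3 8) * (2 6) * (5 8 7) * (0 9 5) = [9, 1, 6, 7, 4, 8, 2, 0, 3, 5] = (0 9 5 8 3 7)(2 6)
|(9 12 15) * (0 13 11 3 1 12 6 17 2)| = |(0 13 11 3 1 12 15 9 6 17 2)| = 11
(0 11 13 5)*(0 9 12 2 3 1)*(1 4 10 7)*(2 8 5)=[11, 0, 3, 4, 10, 9, 6, 1, 5, 12, 7, 13, 8, 2]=(0 11 13 2 3 4 10 7 1)(5 9 12 8)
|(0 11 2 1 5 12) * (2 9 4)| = 8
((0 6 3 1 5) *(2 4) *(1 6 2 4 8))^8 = ((0 2 8 1 5)(3 6))^8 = (0 1 2 5 8)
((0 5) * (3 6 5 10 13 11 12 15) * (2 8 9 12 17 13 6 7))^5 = (0 10 6 5)(2 3 12 8 7 15 9)(11 13 17)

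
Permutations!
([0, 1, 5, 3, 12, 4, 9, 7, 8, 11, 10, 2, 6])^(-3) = (2 6 5 9 4 11 12)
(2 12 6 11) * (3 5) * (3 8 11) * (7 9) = (2 12 6 3 5 8 11)(7 9) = [0, 1, 12, 5, 4, 8, 3, 9, 11, 7, 10, 2, 6]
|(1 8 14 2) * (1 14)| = |(1 8)(2 14)| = 2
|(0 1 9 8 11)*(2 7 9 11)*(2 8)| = |(0 1 11)(2 7 9)| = 3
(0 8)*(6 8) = (0 6 8) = [6, 1, 2, 3, 4, 5, 8, 7, 0]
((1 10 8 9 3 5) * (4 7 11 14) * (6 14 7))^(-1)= (1 5 3 9 8 10)(4 14 6)(7 11)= ((1 10 8 9 3 5)(4 6 14)(7 11))^(-1)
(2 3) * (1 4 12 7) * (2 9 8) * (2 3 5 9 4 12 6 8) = (1 12 7)(2 5 9)(3 4 6 8) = [0, 12, 5, 4, 6, 9, 8, 1, 3, 2, 10, 11, 7]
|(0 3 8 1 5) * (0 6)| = 6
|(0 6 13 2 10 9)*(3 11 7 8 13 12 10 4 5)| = 40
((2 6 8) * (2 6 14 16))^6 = (16)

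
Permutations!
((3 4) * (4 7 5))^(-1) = (3 4 5 7) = ((3 7 5 4))^(-1)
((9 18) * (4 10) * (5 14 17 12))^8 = ((4 10)(5 14 17 12)(9 18))^8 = (18)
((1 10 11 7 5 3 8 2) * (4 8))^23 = (1 3 10 4 11 8 7 2 5)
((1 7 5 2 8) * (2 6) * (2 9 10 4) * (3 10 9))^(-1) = (1 8 2 4 10 3 6 5 7)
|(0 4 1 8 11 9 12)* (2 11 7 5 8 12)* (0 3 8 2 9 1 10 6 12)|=|(0 4 10 6 12 3 8 7 5 2 11 1)|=12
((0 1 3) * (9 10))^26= ((0 1 3)(9 10))^26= (10)(0 3 1)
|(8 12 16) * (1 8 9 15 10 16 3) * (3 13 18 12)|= 12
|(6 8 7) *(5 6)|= |(5 6 8 7)|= 4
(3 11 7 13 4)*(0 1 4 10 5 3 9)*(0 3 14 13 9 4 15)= [1, 15, 2, 11, 4, 14, 6, 9, 8, 3, 5, 7, 12, 10, 13, 0]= (0 1 15)(3 11 7 9)(5 14 13 10)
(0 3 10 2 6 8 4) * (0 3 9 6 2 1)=(0 9 6 8 4 3 10 1)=[9, 0, 2, 10, 3, 5, 8, 7, 4, 6, 1]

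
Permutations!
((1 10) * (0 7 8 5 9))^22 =(10)(0 8 9 7 5)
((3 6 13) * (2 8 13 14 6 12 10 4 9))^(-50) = ((2 8 13 3 12 10 4 9)(6 14))^(-50) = (14)(2 4 12 13)(3 8 9 10)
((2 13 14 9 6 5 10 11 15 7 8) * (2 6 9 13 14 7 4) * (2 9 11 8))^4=((2 14 13 7)(4 9 11 15)(5 10 8 6))^4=(15)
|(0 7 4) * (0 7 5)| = 2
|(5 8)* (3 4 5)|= |(3 4 5 8)|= 4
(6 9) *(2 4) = (2 4)(6 9) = [0, 1, 4, 3, 2, 5, 9, 7, 8, 6]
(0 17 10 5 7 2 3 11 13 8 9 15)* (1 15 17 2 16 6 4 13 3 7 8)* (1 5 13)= (0 2 7 16 6 4 1 15)(3 11)(5 8 9 17 10 13)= [2, 15, 7, 11, 1, 8, 4, 16, 9, 17, 13, 3, 12, 5, 14, 0, 6, 10]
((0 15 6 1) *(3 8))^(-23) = (0 15 6 1)(3 8)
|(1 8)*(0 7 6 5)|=|(0 7 6 5)(1 8)|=4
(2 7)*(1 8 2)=(1 8 2 7)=[0, 8, 7, 3, 4, 5, 6, 1, 2]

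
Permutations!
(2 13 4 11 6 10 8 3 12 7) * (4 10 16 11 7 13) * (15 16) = [0, 1, 4, 12, 7, 5, 15, 2, 3, 9, 8, 6, 13, 10, 14, 16, 11] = (2 4 7)(3 12 13 10 8)(6 15 16 11)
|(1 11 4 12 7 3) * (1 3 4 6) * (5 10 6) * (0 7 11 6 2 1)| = 10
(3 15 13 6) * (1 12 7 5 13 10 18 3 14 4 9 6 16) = (1 12 7 5 13 16)(3 15 10 18)(4 9 6 14) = [0, 12, 2, 15, 9, 13, 14, 5, 8, 6, 18, 11, 7, 16, 4, 10, 1, 17, 3]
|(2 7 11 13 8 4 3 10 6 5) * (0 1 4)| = |(0 1 4 3 10 6 5 2 7 11 13 8)| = 12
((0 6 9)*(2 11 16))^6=(16)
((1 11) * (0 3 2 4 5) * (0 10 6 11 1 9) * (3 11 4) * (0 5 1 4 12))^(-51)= ((0 11 9 5 10 6 12)(1 4)(2 3))^(-51)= (0 6 5 11 12 10 9)(1 4)(2 3)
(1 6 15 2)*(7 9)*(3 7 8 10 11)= [0, 6, 1, 7, 4, 5, 15, 9, 10, 8, 11, 3, 12, 13, 14, 2]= (1 6 15 2)(3 7 9 8 10 11)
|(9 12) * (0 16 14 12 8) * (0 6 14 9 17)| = |(0 16 9 8 6 14 12 17)| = 8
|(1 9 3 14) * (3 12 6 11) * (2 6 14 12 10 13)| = |(1 9 10 13 2 6 11 3 12 14)| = 10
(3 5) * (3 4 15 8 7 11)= (3 5 4 15 8 7 11)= [0, 1, 2, 5, 15, 4, 6, 11, 7, 9, 10, 3, 12, 13, 14, 8]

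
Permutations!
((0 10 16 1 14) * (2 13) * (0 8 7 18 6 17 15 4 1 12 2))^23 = ((0 10 16 12 2 13)(1 14 8 7 18 6 17 15 4))^23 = (0 13 2 12 16 10)(1 6 14 17 8 15 7 4 18)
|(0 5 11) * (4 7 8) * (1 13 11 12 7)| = |(0 5 12 7 8 4 1 13 11)| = 9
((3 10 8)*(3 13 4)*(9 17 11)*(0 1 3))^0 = (17)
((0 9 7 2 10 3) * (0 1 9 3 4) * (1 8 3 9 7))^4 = (0 2 9 10 1 4 7)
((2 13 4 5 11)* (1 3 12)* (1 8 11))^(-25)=(1 12 11 13 5 3 8 2 4)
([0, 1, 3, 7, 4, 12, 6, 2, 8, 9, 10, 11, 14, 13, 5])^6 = [0, 1, 2, 3, 4, 5, 6, 7, 8, 9, 10, 11, 12, 13, 14]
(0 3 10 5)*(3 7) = (0 7 3 10 5) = [7, 1, 2, 10, 4, 0, 6, 3, 8, 9, 5]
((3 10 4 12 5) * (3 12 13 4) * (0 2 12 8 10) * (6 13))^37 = ((0 2 12 5 8 10 3)(4 6 13))^37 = (0 12 8 3 2 5 10)(4 6 13)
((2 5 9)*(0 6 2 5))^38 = ((0 6 2)(5 9))^38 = (9)(0 2 6)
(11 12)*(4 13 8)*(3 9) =(3 9)(4 13 8)(11 12) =[0, 1, 2, 9, 13, 5, 6, 7, 4, 3, 10, 12, 11, 8]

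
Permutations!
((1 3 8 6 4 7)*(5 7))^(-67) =((1 3 8 6 4 5 7))^(-67) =(1 6 7 8 5 3 4)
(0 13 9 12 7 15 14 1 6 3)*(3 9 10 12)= (0 13 10 12 7 15 14 1 6 9 3)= [13, 6, 2, 0, 4, 5, 9, 15, 8, 3, 12, 11, 7, 10, 1, 14]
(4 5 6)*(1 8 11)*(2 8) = (1 2 8 11)(4 5 6) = [0, 2, 8, 3, 5, 6, 4, 7, 11, 9, 10, 1]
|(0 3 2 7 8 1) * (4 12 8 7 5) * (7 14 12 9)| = 11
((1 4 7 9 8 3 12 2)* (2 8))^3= (12)(1 9 4 2 7)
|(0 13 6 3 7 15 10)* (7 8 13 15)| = 12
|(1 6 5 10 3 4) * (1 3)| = 4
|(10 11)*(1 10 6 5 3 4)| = |(1 10 11 6 5 3 4)| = 7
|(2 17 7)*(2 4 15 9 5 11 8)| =9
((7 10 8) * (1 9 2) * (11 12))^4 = (12)(1 9 2)(7 10 8)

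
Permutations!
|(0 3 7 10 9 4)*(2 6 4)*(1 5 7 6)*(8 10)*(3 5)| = 11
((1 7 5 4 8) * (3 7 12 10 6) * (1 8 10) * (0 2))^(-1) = ((0 2)(1 12)(3 7 5 4 10 6))^(-1) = (0 2)(1 12)(3 6 10 4 5 7)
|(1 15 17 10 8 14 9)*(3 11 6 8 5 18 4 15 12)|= 24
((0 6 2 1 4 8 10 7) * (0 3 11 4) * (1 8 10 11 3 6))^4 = ((0 1)(2 8 11 4 10 7 6))^4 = (2 10 8 7 11 6 4)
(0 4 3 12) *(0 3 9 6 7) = (0 4 9 6 7)(3 12) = [4, 1, 2, 12, 9, 5, 7, 0, 8, 6, 10, 11, 3]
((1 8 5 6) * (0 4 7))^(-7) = ((0 4 7)(1 8 5 6))^(-7) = (0 7 4)(1 8 5 6)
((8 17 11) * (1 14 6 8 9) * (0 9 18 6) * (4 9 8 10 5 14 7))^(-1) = ((0 8 17 11 18 6 10 5 14)(1 7 4 9))^(-1) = (0 14 5 10 6 18 11 17 8)(1 9 4 7)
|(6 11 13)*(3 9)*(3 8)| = 3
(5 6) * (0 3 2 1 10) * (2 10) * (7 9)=(0 3 10)(1 2)(5 6)(7 9)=[3, 2, 1, 10, 4, 6, 5, 9, 8, 7, 0]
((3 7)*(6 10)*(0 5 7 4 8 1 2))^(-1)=(0 2 1 8 4 3 7 5)(6 10)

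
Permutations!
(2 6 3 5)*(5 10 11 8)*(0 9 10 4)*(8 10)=[9, 1, 6, 4, 0, 2, 3, 7, 5, 8, 11, 10]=(0 9 8 5 2 6 3 4)(10 11)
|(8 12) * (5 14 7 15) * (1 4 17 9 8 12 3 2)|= 28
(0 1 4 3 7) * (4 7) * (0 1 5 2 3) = (0 5 2 3 4)(1 7) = [5, 7, 3, 4, 0, 2, 6, 1]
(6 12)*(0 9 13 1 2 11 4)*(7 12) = (0 9 13 1 2 11 4)(6 7 12) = [9, 2, 11, 3, 0, 5, 7, 12, 8, 13, 10, 4, 6, 1]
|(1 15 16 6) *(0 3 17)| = 12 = |(0 3 17)(1 15 16 6)|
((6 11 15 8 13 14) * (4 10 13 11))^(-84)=((4 10 13 14 6)(8 11 15))^(-84)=(15)(4 10 13 14 6)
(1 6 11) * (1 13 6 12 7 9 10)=(1 12 7 9 10)(6 11 13)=[0, 12, 2, 3, 4, 5, 11, 9, 8, 10, 1, 13, 7, 6]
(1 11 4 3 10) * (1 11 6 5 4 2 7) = (1 6 5 4 3 10 11 2 7) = [0, 6, 7, 10, 3, 4, 5, 1, 8, 9, 11, 2]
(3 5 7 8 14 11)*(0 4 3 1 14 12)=(0 4 3 5 7 8 12)(1 14 11)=[4, 14, 2, 5, 3, 7, 6, 8, 12, 9, 10, 1, 0, 13, 11]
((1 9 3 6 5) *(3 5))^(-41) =(1 9 5)(3 6)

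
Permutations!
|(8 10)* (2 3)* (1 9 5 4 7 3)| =14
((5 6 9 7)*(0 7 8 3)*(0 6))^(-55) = ((0 7 5)(3 6 9 8))^(-55) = (0 5 7)(3 6 9 8)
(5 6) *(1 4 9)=(1 4 9)(5 6)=[0, 4, 2, 3, 9, 6, 5, 7, 8, 1]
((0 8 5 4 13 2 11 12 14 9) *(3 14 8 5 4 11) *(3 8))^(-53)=(0 12 9 11 14 5 3)(2 13 4 8)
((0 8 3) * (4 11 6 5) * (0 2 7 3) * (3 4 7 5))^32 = ((0 8)(2 5 7 4 11 6 3))^32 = (2 11 5 6 7 3 4)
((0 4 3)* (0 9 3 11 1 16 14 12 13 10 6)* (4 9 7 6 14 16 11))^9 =((16)(0 9 3 7 6)(1 11)(10 14 12 13))^9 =(16)(0 6 7 3 9)(1 11)(10 14 12 13)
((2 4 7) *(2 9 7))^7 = (2 4)(7 9)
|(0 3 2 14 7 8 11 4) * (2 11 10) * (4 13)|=|(0 3 11 13 4)(2 14 7 8 10)|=5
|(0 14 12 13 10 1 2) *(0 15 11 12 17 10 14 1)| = 10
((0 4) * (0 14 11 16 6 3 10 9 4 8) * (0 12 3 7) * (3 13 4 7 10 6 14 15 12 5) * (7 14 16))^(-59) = (16)(0 8 5 3 6 10 9 14 11 7)(4 15 12 13)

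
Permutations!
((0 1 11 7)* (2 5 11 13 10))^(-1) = (0 7 11 5 2 10 13 1)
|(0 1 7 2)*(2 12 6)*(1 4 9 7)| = |(0 4 9 7 12 6 2)| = 7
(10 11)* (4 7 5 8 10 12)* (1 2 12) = (1 2 12 4 7 5 8 10 11) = [0, 2, 12, 3, 7, 8, 6, 5, 10, 9, 11, 1, 4]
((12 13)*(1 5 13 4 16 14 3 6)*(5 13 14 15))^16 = ((1 13 12 4 16 15 5 14 3 6))^16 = (1 5 12 3 16)(4 6 15 13 14)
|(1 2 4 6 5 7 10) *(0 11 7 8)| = 10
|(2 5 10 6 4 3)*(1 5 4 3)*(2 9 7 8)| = 10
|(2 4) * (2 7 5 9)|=5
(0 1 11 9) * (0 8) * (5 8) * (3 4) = [1, 11, 2, 4, 3, 8, 6, 7, 0, 5, 10, 9] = (0 1 11 9 5 8)(3 4)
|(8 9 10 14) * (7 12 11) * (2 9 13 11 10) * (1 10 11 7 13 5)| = |(1 10 14 8 5)(2 9)(7 12 11 13)| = 20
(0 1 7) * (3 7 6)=(0 1 6 3 7)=[1, 6, 2, 7, 4, 5, 3, 0]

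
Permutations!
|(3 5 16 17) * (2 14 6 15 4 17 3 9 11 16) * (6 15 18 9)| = 12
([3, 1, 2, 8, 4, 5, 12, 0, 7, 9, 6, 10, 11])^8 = [0, 1, 2, 3, 4, 5, 6, 7, 8, 9, 10, 11, 12]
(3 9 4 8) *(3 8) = (3 9 4) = [0, 1, 2, 9, 3, 5, 6, 7, 8, 4]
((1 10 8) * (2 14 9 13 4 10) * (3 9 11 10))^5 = (1 8 10 11 14 2)(3 9 13 4)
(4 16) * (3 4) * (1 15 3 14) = (1 15 3 4 16 14) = [0, 15, 2, 4, 16, 5, 6, 7, 8, 9, 10, 11, 12, 13, 1, 3, 14]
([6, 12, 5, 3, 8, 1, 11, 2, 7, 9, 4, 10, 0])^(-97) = [11, 0, 1, 3, 7, 12, 10, 5, 2, 9, 8, 4, 6]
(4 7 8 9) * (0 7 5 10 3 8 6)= [7, 1, 2, 8, 5, 10, 0, 6, 9, 4, 3]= (0 7 6)(3 8 9 4 5 10)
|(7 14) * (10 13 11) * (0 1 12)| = 6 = |(0 1 12)(7 14)(10 13 11)|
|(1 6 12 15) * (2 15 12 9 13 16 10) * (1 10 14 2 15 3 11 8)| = 10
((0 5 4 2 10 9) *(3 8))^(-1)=(0 9 10 2 4 5)(3 8)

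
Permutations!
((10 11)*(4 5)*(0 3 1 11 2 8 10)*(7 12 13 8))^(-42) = (13)(0 1)(3 11)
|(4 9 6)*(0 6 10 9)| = |(0 6 4)(9 10)| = 6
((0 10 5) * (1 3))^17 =((0 10 5)(1 3))^17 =(0 5 10)(1 3)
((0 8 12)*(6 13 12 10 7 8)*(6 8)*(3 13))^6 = (0 13 6 10)(3 7 8 12)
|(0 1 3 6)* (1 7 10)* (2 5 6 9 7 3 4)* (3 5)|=21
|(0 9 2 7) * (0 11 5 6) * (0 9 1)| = |(0 1)(2 7 11 5 6 9)| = 6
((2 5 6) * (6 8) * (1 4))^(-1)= ((1 4)(2 5 8 6))^(-1)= (1 4)(2 6 8 5)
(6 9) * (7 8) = (6 9)(7 8) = [0, 1, 2, 3, 4, 5, 9, 8, 7, 6]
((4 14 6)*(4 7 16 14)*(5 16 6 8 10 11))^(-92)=((5 16 14 8 10 11)(6 7))^(-92)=(5 10 14)(8 16 11)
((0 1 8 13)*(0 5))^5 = (13)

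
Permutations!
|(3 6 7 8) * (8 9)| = |(3 6 7 9 8)| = 5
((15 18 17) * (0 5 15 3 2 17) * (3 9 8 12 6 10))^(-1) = ((0 5 15 18)(2 17 9 8 12 6 10 3))^(-1) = (0 18 15 5)(2 3 10 6 12 8 9 17)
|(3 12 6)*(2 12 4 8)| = |(2 12 6 3 4 8)| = 6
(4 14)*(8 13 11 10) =(4 14)(8 13 11 10) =[0, 1, 2, 3, 14, 5, 6, 7, 13, 9, 8, 10, 12, 11, 4]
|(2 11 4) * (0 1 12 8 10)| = |(0 1 12 8 10)(2 11 4)| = 15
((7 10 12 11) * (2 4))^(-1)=(2 4)(7 11 12 10)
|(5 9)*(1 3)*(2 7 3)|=|(1 2 7 3)(5 9)|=4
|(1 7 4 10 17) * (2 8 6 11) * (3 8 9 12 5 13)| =|(1 7 4 10 17)(2 9 12 5 13 3 8 6 11)| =45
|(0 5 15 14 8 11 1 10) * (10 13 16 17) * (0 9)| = 12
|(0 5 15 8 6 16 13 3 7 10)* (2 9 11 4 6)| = 14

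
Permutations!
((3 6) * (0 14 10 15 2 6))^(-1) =((0 14 10 15 2 6 3))^(-1) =(0 3 6 2 15 10 14)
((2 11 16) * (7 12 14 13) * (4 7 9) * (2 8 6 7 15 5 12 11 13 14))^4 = (2 15 13 5 9 12 4)(6 8 16 11 7)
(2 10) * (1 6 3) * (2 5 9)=(1 6 3)(2 10 5 9)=[0, 6, 10, 1, 4, 9, 3, 7, 8, 2, 5]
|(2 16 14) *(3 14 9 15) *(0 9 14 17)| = |(0 9 15 3 17)(2 16 14)| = 15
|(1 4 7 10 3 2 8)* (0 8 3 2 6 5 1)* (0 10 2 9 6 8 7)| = |(0 7 2 3 8 10 9 6 5 1 4)| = 11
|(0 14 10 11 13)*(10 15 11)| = 5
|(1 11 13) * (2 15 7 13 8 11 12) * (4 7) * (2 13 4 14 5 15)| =|(1 12 13)(4 7)(5 15 14)(8 11)| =6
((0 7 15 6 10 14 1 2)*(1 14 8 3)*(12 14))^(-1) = (0 2 1 3 8 10 6 15 7)(12 14)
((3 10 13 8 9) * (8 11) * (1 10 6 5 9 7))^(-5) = (1 10 13 11 8 7)(3 9 5 6) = ((1 10 13 11 8 7)(3 6 5 9))^(-5)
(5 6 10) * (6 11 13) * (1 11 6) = (1 11 13)(5 6 10) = [0, 11, 2, 3, 4, 6, 10, 7, 8, 9, 5, 13, 12, 1]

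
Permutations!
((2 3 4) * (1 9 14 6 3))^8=((1 9 14 6 3 4 2))^8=(1 9 14 6 3 4 2)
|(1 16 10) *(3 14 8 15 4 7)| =|(1 16 10)(3 14 8 15 4 7)| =6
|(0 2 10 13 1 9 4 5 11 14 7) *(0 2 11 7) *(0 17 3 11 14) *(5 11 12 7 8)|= |(0 14 17 3 12 7 2 10 13 1 9 4 11)(5 8)|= 26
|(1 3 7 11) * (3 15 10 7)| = |(1 15 10 7 11)| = 5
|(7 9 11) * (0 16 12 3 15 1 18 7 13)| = |(0 16 12 3 15 1 18 7 9 11 13)| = 11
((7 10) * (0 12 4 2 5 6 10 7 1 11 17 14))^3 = (0 2 10 17 12 5 1 14 4 6 11)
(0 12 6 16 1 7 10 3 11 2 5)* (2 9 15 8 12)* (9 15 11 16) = (0 2 5)(1 7 10 3 16)(6 9 11 15 8 12) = [2, 7, 5, 16, 4, 0, 9, 10, 12, 11, 3, 15, 6, 13, 14, 8, 1]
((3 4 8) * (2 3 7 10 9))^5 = ((2 3 4 8 7 10 9))^5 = (2 10 8 3 9 7 4)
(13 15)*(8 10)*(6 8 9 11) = [0, 1, 2, 3, 4, 5, 8, 7, 10, 11, 9, 6, 12, 15, 14, 13] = (6 8 10 9 11)(13 15)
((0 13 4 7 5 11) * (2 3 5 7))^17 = ((0 13 4 2 3 5 11))^17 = (0 2 11 4 5 13 3)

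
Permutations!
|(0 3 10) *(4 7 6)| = 3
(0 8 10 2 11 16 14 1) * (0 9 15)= [8, 9, 11, 3, 4, 5, 6, 7, 10, 15, 2, 16, 12, 13, 1, 0, 14]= (0 8 10 2 11 16 14 1 9 15)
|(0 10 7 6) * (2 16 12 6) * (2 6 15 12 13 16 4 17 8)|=|(0 10 7 6)(2 4 17 8)(12 15)(13 16)|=4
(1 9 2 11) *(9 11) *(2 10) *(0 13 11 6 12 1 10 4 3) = (0 13 11 10 2 9 4 3)(1 6 12) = [13, 6, 9, 0, 3, 5, 12, 7, 8, 4, 2, 10, 1, 11]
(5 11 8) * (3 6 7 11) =(3 6 7 11 8 5) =[0, 1, 2, 6, 4, 3, 7, 11, 5, 9, 10, 8]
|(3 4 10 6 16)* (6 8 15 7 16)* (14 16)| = 8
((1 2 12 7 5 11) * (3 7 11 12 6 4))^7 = (1 12 7 4 2 11 5 3 6)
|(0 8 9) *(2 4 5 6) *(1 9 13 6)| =9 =|(0 8 13 6 2 4 5 1 9)|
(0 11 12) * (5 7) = (0 11 12)(5 7) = [11, 1, 2, 3, 4, 7, 6, 5, 8, 9, 10, 12, 0]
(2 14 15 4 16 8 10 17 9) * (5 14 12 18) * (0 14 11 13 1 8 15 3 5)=(0 14 3 5 11 13 1 8 10 17 9 2 12 18)(4 16 15)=[14, 8, 12, 5, 16, 11, 6, 7, 10, 2, 17, 13, 18, 1, 3, 4, 15, 9, 0]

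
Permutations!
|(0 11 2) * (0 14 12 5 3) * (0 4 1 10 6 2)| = |(0 11)(1 10 6 2 14 12 5 3 4)| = 18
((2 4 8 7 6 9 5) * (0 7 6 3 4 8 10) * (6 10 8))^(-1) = ((0 7 3 4 8 10)(2 6 9 5))^(-1) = (0 10 8 4 3 7)(2 5 9 6)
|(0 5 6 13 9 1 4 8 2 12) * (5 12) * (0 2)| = 10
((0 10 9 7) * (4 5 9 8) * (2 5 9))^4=((0 10 8 4 9 7)(2 5))^4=(0 9 8)(4 10 7)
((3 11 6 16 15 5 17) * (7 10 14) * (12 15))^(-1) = (3 17 5 15 12 16 6 11)(7 14 10) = ((3 11 6 16 12 15 5 17)(7 10 14))^(-1)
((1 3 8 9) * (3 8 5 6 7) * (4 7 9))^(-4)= (1 3)(4 6)(5 8)(7 9)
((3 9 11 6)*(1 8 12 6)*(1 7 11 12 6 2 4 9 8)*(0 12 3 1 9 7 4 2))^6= ((0 12)(1 9 3 8 6)(4 7 11))^6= (12)(1 9 3 8 6)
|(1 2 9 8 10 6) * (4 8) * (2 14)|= 8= |(1 14 2 9 4 8 10 6)|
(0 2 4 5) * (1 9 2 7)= [7, 9, 4, 3, 5, 0, 6, 1, 8, 2]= (0 7 1 9 2 4 5)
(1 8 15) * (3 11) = (1 8 15)(3 11) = [0, 8, 2, 11, 4, 5, 6, 7, 15, 9, 10, 3, 12, 13, 14, 1]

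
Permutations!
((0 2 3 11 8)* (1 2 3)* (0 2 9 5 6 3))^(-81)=((1 9 5 6 3 11 8 2))^(-81)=(1 2 8 11 3 6 5 9)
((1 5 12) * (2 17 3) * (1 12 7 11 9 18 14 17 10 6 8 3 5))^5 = ((2 10 6 8 3)(5 7 11 9 18 14 17))^5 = (5 14 9 7 17 18 11)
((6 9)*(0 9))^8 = ((0 9 6))^8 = (0 6 9)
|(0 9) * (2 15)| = |(0 9)(2 15)| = 2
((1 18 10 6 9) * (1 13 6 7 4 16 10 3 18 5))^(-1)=((1 5)(3 18)(4 16 10 7)(6 9 13))^(-1)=(1 5)(3 18)(4 7 10 16)(6 13 9)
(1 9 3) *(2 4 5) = (1 9 3)(2 4 5) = [0, 9, 4, 1, 5, 2, 6, 7, 8, 3]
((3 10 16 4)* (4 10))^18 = (16)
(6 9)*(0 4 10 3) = (0 4 10 3)(6 9) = [4, 1, 2, 0, 10, 5, 9, 7, 8, 6, 3]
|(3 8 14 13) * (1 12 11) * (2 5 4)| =12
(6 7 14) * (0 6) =(0 6 7 14) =[6, 1, 2, 3, 4, 5, 7, 14, 8, 9, 10, 11, 12, 13, 0]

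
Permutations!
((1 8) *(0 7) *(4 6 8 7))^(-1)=(0 7 1 8 6 4)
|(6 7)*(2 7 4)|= 4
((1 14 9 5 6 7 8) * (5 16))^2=(1 9 5 7)(6 8 14 16)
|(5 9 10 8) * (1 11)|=4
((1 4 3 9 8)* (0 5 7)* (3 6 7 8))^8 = ((0 5 8 1 4 6 7)(3 9))^8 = (9)(0 5 8 1 4 6 7)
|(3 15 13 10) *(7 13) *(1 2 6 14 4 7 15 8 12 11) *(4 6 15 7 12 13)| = 28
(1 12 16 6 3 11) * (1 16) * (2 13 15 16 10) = [0, 12, 13, 11, 4, 5, 3, 7, 8, 9, 2, 10, 1, 15, 14, 16, 6] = (1 12)(2 13 15 16 6 3 11 10)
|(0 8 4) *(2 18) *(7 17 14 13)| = 12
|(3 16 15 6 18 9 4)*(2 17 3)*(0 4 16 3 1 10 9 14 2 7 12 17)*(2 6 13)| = 12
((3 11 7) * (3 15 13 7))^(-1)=((3 11)(7 15 13))^(-1)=(3 11)(7 13 15)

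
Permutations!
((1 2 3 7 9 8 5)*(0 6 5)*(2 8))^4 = (9)(0 8 1 5 6) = ((0 6 5 1 8)(2 3 7 9))^4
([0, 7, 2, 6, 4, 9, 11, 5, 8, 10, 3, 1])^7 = [0, 11, 2, 10, 4, 7, 3, 1, 8, 5, 9, 6]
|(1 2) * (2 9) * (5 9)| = |(1 5 9 2)| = 4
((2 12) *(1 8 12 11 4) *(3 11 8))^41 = (1 3 11 4)(2 12 8)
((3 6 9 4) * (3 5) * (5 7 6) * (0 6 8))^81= ((0 6 9 4 7 8)(3 5))^81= (0 4)(3 5)(6 7)(8 9)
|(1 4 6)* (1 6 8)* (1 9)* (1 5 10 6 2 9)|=15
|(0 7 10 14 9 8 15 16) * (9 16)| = 15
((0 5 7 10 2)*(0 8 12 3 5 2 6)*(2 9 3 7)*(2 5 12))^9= ((0 9 3 12 7 10 6)(2 8))^9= (0 3 7 6 9 12 10)(2 8)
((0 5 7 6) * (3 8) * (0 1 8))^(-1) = ((0 5 7 6 1 8 3))^(-1) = (0 3 8 1 6 7 5)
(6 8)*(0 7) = (0 7)(6 8) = [7, 1, 2, 3, 4, 5, 8, 0, 6]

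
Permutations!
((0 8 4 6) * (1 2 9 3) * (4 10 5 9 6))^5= (0 3 8 1 10 2 5 6 9)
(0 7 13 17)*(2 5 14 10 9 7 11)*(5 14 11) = (0 5 11 2 14 10 9 7 13 17) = [5, 1, 14, 3, 4, 11, 6, 13, 8, 7, 9, 2, 12, 17, 10, 15, 16, 0]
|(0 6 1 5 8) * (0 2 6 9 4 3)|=20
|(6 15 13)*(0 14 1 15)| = 6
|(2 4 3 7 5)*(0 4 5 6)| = 10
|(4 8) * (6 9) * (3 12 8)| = 4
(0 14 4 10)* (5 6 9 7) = (0 14 4 10)(5 6 9 7) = [14, 1, 2, 3, 10, 6, 9, 5, 8, 7, 0, 11, 12, 13, 4]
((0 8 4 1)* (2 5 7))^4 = ((0 8 4 1)(2 5 7))^4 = (8)(2 5 7)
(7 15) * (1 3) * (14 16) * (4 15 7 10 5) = (1 3)(4 15 10 5)(14 16) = [0, 3, 2, 1, 15, 4, 6, 7, 8, 9, 5, 11, 12, 13, 16, 10, 14]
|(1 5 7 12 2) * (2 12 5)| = 2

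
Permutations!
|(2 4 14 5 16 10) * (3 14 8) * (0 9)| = 8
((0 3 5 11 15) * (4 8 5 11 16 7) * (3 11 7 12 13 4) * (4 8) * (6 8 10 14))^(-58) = ((0 11 15)(3 7)(5 16 12 13 10 14 6 8))^(-58) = (0 15 11)(5 6 10 12)(8 14 13 16)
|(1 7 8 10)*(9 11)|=4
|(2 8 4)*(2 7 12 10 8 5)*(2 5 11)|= |(2 11)(4 7 12 10 8)|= 10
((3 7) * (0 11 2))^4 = ((0 11 2)(3 7))^4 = (0 11 2)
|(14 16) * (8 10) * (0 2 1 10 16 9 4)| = 9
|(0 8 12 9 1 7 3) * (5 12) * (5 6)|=|(0 8 6 5 12 9 1 7 3)|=9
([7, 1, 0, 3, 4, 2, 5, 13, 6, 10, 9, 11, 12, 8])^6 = [2, 1, 5, 3, 4, 6, 8, 0, 13, 9, 10, 11, 12, 7]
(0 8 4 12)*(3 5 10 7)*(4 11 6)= (0 8 11 6 4 12)(3 5 10 7)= [8, 1, 2, 5, 12, 10, 4, 3, 11, 9, 7, 6, 0]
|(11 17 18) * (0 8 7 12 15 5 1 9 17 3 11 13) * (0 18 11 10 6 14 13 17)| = |(0 8 7 12 15 5 1 9)(3 10 6 14 13 18 17 11)| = 8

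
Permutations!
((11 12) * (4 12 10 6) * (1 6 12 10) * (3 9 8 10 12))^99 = (1 11 12 4 6)(3 10 8 9)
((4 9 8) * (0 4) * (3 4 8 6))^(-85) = ((0 8)(3 4 9 6))^(-85) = (0 8)(3 6 9 4)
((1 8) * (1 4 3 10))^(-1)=(1 10 3 4 8)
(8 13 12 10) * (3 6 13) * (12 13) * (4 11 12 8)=(13)(3 6 8)(4 11 12 10)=[0, 1, 2, 6, 11, 5, 8, 7, 3, 9, 4, 12, 10, 13]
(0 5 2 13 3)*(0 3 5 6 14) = (0 6 14)(2 13 5) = [6, 1, 13, 3, 4, 2, 14, 7, 8, 9, 10, 11, 12, 5, 0]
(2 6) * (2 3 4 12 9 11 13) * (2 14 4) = [0, 1, 6, 2, 12, 5, 3, 7, 8, 11, 10, 13, 9, 14, 4] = (2 6 3)(4 12 9 11 13 14)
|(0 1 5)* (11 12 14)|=3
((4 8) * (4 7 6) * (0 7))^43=((0 7 6 4 8))^43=(0 4 7 8 6)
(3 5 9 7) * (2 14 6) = (2 14 6)(3 5 9 7) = [0, 1, 14, 5, 4, 9, 2, 3, 8, 7, 10, 11, 12, 13, 6]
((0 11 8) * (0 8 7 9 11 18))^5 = (0 18)(7 11 9) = ((0 18)(7 9 11))^5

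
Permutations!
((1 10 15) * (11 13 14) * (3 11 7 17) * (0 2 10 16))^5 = ((0 2 10 15 1 16)(3 11 13 14 7 17))^5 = (0 16 1 15 10 2)(3 17 7 14 13 11)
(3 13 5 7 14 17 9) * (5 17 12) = (3 13 17 9)(5 7 14 12) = [0, 1, 2, 13, 4, 7, 6, 14, 8, 3, 10, 11, 5, 17, 12, 15, 16, 9]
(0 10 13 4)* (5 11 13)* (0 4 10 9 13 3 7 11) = (0 9 13 10 5)(3 7 11) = [9, 1, 2, 7, 4, 0, 6, 11, 8, 13, 5, 3, 12, 10]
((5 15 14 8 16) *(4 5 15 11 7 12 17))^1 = (4 5 11 7 12 17)(8 16 15 14)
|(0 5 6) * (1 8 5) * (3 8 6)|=|(0 1 6)(3 8 5)|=3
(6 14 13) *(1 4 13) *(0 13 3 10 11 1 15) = (0 13 6 14 15)(1 4 3 10 11) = [13, 4, 2, 10, 3, 5, 14, 7, 8, 9, 11, 1, 12, 6, 15, 0]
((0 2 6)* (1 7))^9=(1 7)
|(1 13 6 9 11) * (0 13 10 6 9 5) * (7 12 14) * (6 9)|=12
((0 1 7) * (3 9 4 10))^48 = ((0 1 7)(3 9 4 10))^48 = (10)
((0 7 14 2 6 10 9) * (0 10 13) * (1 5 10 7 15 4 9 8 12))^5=(0 14 15 2 4 6 9 13 7)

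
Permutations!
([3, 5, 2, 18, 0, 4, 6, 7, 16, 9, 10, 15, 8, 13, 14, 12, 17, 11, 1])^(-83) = [3, 5, 2, 18, 0, 4, 6, 7, 16, 9, 10, 15, 8, 13, 14, 12, 17, 11, 1]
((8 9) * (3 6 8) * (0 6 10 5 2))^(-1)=((0 6 8 9 3 10 5 2))^(-1)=(0 2 5 10 3 9 8 6)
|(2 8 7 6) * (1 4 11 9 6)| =|(1 4 11 9 6 2 8 7)| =8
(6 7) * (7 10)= (6 10 7)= [0, 1, 2, 3, 4, 5, 10, 6, 8, 9, 7]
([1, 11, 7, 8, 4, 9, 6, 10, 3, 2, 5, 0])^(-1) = [11, 0, 9, 8, 4, 10, 6, 2, 3, 5, 7, 1]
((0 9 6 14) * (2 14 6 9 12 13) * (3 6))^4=(0 14 2 13 12)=((0 12 13 2 14)(3 6))^4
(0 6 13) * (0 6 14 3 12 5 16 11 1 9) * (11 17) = (0 14 3 12 5 16 17 11 1 9)(6 13) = [14, 9, 2, 12, 4, 16, 13, 7, 8, 0, 10, 1, 5, 6, 3, 15, 17, 11]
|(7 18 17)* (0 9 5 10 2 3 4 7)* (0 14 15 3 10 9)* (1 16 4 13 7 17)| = 10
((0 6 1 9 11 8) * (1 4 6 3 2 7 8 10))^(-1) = (0 8 7 2 3)(1 10 11 9)(4 6)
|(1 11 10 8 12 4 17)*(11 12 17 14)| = 8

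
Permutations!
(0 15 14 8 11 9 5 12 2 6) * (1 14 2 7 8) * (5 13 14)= (0 15 2 6)(1 5 12 7 8 11 9 13 14)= [15, 5, 6, 3, 4, 12, 0, 8, 11, 13, 10, 9, 7, 14, 1, 2]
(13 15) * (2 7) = (2 7)(13 15) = [0, 1, 7, 3, 4, 5, 6, 2, 8, 9, 10, 11, 12, 15, 14, 13]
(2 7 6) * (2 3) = (2 7 6 3) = [0, 1, 7, 2, 4, 5, 3, 6]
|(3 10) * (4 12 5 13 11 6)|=6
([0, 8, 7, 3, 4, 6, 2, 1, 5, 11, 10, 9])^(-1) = (1 7 2 6 5 8)(9 11)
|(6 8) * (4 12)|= 2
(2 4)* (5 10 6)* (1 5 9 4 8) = [0, 5, 8, 3, 2, 10, 9, 7, 1, 4, 6] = (1 5 10 6 9 4 2 8)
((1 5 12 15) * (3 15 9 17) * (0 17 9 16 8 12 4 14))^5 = (0 5 3 14 1 17 4 15)(8 16 12)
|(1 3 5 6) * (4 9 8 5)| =7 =|(1 3 4 9 8 5 6)|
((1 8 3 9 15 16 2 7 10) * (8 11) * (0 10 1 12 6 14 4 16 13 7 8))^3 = (0 6 16 3 13 11 12 4 8 15 1 10 14 2 9 7)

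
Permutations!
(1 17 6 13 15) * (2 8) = (1 17 6 13 15)(2 8) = [0, 17, 8, 3, 4, 5, 13, 7, 2, 9, 10, 11, 12, 15, 14, 1, 16, 6]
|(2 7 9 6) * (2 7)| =3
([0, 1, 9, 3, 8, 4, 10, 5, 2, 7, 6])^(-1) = [0, 1, 8, 3, 5, 7, 10, 9, 4, 2, 6]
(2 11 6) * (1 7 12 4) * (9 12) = (1 7 9 12 4)(2 11 6) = [0, 7, 11, 3, 1, 5, 2, 9, 8, 12, 10, 6, 4]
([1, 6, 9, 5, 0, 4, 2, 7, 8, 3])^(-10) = (0 5 9 6)(1 4 3 2)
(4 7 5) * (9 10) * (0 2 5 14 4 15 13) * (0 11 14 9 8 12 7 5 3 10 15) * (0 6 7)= (0 2 3 10 8 12)(4 5 6 7 9 15 13 11 14)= [2, 1, 3, 10, 5, 6, 7, 9, 12, 15, 8, 14, 0, 11, 4, 13]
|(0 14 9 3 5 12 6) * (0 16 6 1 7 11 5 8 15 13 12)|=12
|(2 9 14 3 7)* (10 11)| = |(2 9 14 3 7)(10 11)| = 10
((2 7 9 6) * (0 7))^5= ((0 7 9 6 2))^5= (9)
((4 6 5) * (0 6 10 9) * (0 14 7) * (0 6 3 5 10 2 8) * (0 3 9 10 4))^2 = (0 14 6 2 3)(4 8 5 9 7)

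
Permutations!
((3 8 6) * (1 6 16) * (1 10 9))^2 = ((1 6 3 8 16 10 9))^2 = (1 3 16 9 6 8 10)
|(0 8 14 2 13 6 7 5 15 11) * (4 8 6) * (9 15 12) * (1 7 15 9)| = |(0 6 15 11)(1 7 5 12)(2 13 4 8 14)| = 20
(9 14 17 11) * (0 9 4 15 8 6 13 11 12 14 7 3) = [9, 1, 2, 0, 15, 5, 13, 3, 6, 7, 10, 4, 14, 11, 17, 8, 16, 12] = (0 9 7 3)(4 15 8 6 13 11)(12 14 17)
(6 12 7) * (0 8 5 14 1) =(0 8 5 14 1)(6 12 7) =[8, 0, 2, 3, 4, 14, 12, 6, 5, 9, 10, 11, 7, 13, 1]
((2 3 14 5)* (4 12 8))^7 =((2 3 14 5)(4 12 8))^7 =(2 5 14 3)(4 12 8)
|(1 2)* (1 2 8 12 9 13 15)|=|(1 8 12 9 13 15)|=6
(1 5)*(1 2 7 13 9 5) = (2 7 13 9 5) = [0, 1, 7, 3, 4, 2, 6, 13, 8, 5, 10, 11, 12, 9]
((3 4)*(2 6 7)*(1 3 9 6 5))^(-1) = ((1 3 4 9 6 7 2 5))^(-1) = (1 5 2 7 6 9 4 3)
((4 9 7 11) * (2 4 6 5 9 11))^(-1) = (2 7 9 5 6 11 4)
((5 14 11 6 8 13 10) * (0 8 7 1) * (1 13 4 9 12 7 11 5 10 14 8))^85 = (0 1)(4 14 12 8 13 9 5 7)(6 11)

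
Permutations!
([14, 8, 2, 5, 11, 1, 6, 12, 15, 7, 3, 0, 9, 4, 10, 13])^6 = (0 8 14 15 10 13 3 4 5 11 1)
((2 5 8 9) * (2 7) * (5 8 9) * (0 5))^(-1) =(0 8 2 7 9 5)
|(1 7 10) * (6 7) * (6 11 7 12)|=4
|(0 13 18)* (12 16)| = |(0 13 18)(12 16)| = 6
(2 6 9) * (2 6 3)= [0, 1, 3, 2, 4, 5, 9, 7, 8, 6]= (2 3)(6 9)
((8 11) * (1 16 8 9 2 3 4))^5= ((1 16 8 11 9 2 3 4))^5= (1 2 8 4 9 16 3 11)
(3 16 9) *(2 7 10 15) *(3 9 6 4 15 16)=(2 7 10 16 6 4 15)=[0, 1, 7, 3, 15, 5, 4, 10, 8, 9, 16, 11, 12, 13, 14, 2, 6]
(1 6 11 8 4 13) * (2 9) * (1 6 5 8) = (1 5 8 4 13 6 11)(2 9) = [0, 5, 9, 3, 13, 8, 11, 7, 4, 2, 10, 1, 12, 6]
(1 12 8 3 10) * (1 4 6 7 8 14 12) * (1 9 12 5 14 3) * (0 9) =(0 9 12 3 10 4 6 7 8 1)(5 14) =[9, 0, 2, 10, 6, 14, 7, 8, 1, 12, 4, 11, 3, 13, 5]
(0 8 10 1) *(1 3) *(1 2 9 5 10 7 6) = (0 8 7 6 1)(2 9 5 10 3) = [8, 0, 9, 2, 4, 10, 1, 6, 7, 5, 3]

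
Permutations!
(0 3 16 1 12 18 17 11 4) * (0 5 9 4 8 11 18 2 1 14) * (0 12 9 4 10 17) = (0 3 16 14 12 2 1 9 10 17 18)(4 5)(8 11) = [3, 9, 1, 16, 5, 4, 6, 7, 11, 10, 17, 8, 2, 13, 12, 15, 14, 18, 0]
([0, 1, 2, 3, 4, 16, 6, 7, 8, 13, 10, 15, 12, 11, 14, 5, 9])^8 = [0, 1, 2, 3, 4, 9, 6, 7, 8, 11, 10, 5, 12, 15, 14, 16, 13]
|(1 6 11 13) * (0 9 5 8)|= 4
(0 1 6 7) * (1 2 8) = (0 2 8 1 6 7) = [2, 6, 8, 3, 4, 5, 7, 0, 1]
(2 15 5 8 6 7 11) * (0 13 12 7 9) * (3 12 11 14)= [13, 1, 15, 12, 4, 8, 9, 14, 6, 0, 10, 2, 7, 11, 3, 5]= (0 13 11 2 15 5 8 6 9)(3 12 7 14)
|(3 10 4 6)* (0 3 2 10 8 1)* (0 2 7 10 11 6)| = |(0 3 8 1 2 11 6 7 10 4)| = 10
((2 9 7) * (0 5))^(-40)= (2 7 9)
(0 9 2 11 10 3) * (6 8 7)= (0 9 2 11 10 3)(6 8 7)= [9, 1, 11, 0, 4, 5, 8, 6, 7, 2, 3, 10]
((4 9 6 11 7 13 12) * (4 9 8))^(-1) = ((4 8)(6 11 7 13 12 9))^(-1) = (4 8)(6 9 12 13 7 11)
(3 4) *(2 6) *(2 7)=(2 6 7)(3 4)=[0, 1, 6, 4, 3, 5, 7, 2]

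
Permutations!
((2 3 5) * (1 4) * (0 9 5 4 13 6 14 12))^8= ((0 9 5 2 3 4 1 13 6 14 12))^8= (0 6 4 5 12 13 3 9 14 1 2)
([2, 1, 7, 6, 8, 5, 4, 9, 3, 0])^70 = (0 7)(2 9)(3 4)(6 8)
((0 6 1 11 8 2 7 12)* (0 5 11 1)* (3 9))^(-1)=((0 6)(2 7 12 5 11 8)(3 9))^(-1)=(0 6)(2 8 11 5 12 7)(3 9)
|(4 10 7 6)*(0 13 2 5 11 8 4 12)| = 11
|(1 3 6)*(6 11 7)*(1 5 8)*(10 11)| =|(1 3 10 11 7 6 5 8)| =8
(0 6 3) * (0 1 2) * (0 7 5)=(0 6 3 1 2 7 5)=[6, 2, 7, 1, 4, 0, 3, 5]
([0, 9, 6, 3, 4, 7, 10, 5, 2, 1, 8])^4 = (10)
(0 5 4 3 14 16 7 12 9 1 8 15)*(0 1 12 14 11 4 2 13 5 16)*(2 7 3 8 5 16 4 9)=(0 4 8 15 1 5 7 14)(2 13 16 3 11 9 12)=[4, 5, 13, 11, 8, 7, 6, 14, 15, 12, 10, 9, 2, 16, 0, 1, 3]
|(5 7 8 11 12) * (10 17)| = 10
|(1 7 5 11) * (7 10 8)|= 6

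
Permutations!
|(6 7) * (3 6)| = 3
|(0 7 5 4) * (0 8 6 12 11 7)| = 7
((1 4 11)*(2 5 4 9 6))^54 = ((1 9 6 2 5 4 11))^54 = (1 4 2 9 11 5 6)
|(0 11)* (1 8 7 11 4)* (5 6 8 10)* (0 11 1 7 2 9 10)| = 12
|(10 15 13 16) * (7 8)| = 4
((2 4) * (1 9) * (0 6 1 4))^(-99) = (0 9)(1 2)(4 6)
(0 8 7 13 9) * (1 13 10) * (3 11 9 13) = (13)(0 8 7 10 1 3 11 9) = [8, 3, 2, 11, 4, 5, 6, 10, 7, 0, 1, 9, 12, 13]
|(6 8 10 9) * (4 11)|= 4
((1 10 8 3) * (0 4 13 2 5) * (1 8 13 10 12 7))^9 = (0 13)(2 4)(3 8)(5 10)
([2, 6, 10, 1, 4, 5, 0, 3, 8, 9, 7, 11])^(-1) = (11)(0 6 1 3 7 10 2)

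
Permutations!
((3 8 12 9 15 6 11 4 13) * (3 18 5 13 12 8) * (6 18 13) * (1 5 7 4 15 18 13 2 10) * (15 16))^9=((1 5 6 11 16 15 13 2 10)(4 12 9 18 7))^9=(4 7 18 9 12)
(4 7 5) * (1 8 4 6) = [0, 8, 2, 3, 7, 6, 1, 5, 4] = (1 8 4 7 5 6)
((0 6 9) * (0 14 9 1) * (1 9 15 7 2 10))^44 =((0 6 9 14 15 7 2 10 1))^44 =(0 1 10 2 7 15 14 9 6)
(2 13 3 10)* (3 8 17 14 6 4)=(2 13 8 17 14 6 4 3 10)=[0, 1, 13, 10, 3, 5, 4, 7, 17, 9, 2, 11, 12, 8, 6, 15, 16, 14]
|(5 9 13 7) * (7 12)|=5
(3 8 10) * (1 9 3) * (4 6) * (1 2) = (1 9 3 8 10 2)(4 6) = [0, 9, 1, 8, 6, 5, 4, 7, 10, 3, 2]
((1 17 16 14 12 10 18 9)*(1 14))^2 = (1 16 17)(9 12 18 14 10)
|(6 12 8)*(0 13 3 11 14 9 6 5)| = 10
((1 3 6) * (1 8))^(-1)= ((1 3 6 8))^(-1)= (1 8 6 3)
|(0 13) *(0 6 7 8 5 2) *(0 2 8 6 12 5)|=10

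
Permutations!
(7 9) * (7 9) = (9) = [0, 1, 2, 3, 4, 5, 6, 7, 8, 9]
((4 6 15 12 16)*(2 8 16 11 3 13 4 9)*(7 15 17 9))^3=((2 8 16 7 15 12 11 3 13 4 6 17 9))^3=(2 7 11 4 9 16 12 13 17 8 15 3 6)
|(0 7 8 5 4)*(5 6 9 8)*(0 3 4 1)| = 12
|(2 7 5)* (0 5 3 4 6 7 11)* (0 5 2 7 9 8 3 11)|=|(0 2)(3 4 6 9 8)(5 7 11)|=30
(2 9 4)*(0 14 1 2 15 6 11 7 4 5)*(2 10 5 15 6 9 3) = (0 14 1 10 5)(2 3)(4 6 11 7)(9 15) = [14, 10, 3, 2, 6, 0, 11, 4, 8, 15, 5, 7, 12, 13, 1, 9]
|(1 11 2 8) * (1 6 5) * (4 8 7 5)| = 15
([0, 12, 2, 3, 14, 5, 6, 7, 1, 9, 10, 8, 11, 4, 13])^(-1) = (1 8 11 12)(4 13 14)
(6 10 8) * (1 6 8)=[0, 6, 2, 3, 4, 5, 10, 7, 8, 9, 1]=(1 6 10)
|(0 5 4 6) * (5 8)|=5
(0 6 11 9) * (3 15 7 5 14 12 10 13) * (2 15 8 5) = (0 6 11 9)(2 15 7)(3 8 5 14 12 10 13) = [6, 1, 15, 8, 4, 14, 11, 2, 5, 0, 13, 9, 10, 3, 12, 7]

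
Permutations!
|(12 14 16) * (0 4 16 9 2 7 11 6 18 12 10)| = 8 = |(0 4 16 10)(2 7 11 6 18 12 14 9)|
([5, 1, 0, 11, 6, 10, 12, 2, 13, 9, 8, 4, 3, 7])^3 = [8, 1, 10, 6, 3, 13, 11, 5, 2, 9, 7, 12, 4, 0]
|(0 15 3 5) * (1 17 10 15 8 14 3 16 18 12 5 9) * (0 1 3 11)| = 8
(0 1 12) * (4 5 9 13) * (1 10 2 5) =(0 10 2 5 9 13 4 1 12) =[10, 12, 5, 3, 1, 9, 6, 7, 8, 13, 2, 11, 0, 4]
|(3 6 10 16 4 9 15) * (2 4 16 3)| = 12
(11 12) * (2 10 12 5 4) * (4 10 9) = (2 9 4)(5 10 12 11) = [0, 1, 9, 3, 2, 10, 6, 7, 8, 4, 12, 5, 11]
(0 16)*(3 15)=(0 16)(3 15)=[16, 1, 2, 15, 4, 5, 6, 7, 8, 9, 10, 11, 12, 13, 14, 3, 0]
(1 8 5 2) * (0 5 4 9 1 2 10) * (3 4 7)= (0 5 10)(1 8 7 3 4 9)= [5, 8, 2, 4, 9, 10, 6, 3, 7, 1, 0]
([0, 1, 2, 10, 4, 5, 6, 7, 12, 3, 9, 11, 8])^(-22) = [0, 1, 2, 9, 4, 5, 6, 7, 8, 10, 3, 11, 12]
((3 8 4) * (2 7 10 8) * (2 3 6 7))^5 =(10)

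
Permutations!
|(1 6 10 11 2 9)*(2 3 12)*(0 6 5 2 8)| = 28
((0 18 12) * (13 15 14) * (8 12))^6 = (0 8)(12 18)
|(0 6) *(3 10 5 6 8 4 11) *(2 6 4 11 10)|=|(0 8 11 3 2 6)(4 10 5)|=6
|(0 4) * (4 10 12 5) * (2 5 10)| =4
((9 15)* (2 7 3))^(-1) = ((2 7 3)(9 15))^(-1) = (2 3 7)(9 15)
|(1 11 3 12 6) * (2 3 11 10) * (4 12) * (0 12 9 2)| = 20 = |(0 12 6 1 10)(2 3 4 9)|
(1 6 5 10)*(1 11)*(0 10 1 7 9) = (0 10 11 7 9)(1 6 5) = [10, 6, 2, 3, 4, 1, 5, 9, 8, 0, 11, 7]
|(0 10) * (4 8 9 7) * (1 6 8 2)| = |(0 10)(1 6 8 9 7 4 2)| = 14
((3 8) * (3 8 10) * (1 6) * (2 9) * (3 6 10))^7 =((1 10 6)(2 9))^7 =(1 10 6)(2 9)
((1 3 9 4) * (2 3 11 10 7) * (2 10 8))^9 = ((1 11 8 2 3 9 4)(7 10))^9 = (1 8 3 4 11 2 9)(7 10)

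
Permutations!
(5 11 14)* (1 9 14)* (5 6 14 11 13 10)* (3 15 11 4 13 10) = (1 9 4 13 3 15 11)(5 10)(6 14) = [0, 9, 2, 15, 13, 10, 14, 7, 8, 4, 5, 1, 12, 3, 6, 11]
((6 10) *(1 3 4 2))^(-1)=(1 2 4 3)(6 10)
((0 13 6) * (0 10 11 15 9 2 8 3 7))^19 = (0 8 15 6 7 2 11 13 3 9 10)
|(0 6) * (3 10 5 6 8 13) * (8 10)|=|(0 10 5 6)(3 8 13)|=12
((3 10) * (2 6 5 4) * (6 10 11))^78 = (2 10 3 11 6 5 4)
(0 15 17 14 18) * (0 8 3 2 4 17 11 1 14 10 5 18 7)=(0 15 11 1 14 7)(2 4 17 10 5 18 8 3)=[15, 14, 4, 2, 17, 18, 6, 0, 3, 9, 5, 1, 12, 13, 7, 11, 16, 10, 8]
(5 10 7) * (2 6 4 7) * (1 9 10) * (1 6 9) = (2 9 10)(4 7 5 6) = [0, 1, 9, 3, 7, 6, 4, 5, 8, 10, 2]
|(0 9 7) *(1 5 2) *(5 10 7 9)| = |(0 5 2 1 10 7)| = 6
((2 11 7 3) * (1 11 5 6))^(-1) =((1 11 7 3 2 5 6))^(-1) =(1 6 5 2 3 7 11)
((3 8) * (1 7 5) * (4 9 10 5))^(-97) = ((1 7 4 9 10 5)(3 8))^(-97) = (1 5 10 9 4 7)(3 8)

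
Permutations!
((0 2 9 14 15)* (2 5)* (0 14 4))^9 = ((0 5 2 9 4)(14 15))^9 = (0 4 9 2 5)(14 15)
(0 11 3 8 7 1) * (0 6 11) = (1 6 11 3 8 7) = [0, 6, 2, 8, 4, 5, 11, 1, 7, 9, 10, 3]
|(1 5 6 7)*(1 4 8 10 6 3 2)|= |(1 5 3 2)(4 8 10 6 7)|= 20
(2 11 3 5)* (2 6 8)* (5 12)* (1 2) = (1 2 11 3 12 5 6 8) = [0, 2, 11, 12, 4, 6, 8, 7, 1, 9, 10, 3, 5]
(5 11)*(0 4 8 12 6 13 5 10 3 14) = (0 4 8 12 6 13 5 11 10 3 14) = [4, 1, 2, 14, 8, 11, 13, 7, 12, 9, 3, 10, 6, 5, 0]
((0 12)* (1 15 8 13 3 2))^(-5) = ((0 12)(1 15 8 13 3 2))^(-5) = (0 12)(1 15 8 13 3 2)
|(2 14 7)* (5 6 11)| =|(2 14 7)(5 6 11)| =3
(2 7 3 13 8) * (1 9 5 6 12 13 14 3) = (1 9 5 6 12 13 8 2 7)(3 14) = [0, 9, 7, 14, 4, 6, 12, 1, 2, 5, 10, 11, 13, 8, 3]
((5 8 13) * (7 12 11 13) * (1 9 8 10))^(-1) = ((1 9 8 7 12 11 13 5 10))^(-1) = (1 10 5 13 11 12 7 8 9)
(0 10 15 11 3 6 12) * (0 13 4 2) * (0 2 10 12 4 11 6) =(0 12 13 11 3)(4 10 15 6) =[12, 1, 2, 0, 10, 5, 4, 7, 8, 9, 15, 3, 13, 11, 14, 6]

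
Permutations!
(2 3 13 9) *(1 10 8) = (1 10 8)(2 3 13 9) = [0, 10, 3, 13, 4, 5, 6, 7, 1, 2, 8, 11, 12, 9]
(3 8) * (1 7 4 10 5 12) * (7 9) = (1 9 7 4 10 5 12)(3 8) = [0, 9, 2, 8, 10, 12, 6, 4, 3, 7, 5, 11, 1]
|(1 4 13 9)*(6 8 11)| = 12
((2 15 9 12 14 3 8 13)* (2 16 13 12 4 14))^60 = ((2 15 9 4 14 3 8 12)(13 16))^60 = (16)(2 14)(3 15)(4 12)(8 9)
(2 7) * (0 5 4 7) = (0 5 4 7 2) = [5, 1, 0, 3, 7, 4, 6, 2]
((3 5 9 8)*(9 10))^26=(3 5 10 9 8)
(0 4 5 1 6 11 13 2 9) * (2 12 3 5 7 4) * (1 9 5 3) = (0 2 5 9)(1 6 11 13 12)(4 7) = [2, 6, 5, 3, 7, 9, 11, 4, 8, 0, 10, 13, 1, 12]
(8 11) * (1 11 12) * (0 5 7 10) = [5, 11, 2, 3, 4, 7, 6, 10, 12, 9, 0, 8, 1] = (0 5 7 10)(1 11 8 12)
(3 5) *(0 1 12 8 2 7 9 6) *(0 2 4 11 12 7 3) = (0 1 7 9 6 2 3 5)(4 11 12 8) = [1, 7, 3, 5, 11, 0, 2, 9, 4, 6, 10, 12, 8]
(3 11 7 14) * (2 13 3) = (2 13 3 11 7 14) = [0, 1, 13, 11, 4, 5, 6, 14, 8, 9, 10, 7, 12, 3, 2]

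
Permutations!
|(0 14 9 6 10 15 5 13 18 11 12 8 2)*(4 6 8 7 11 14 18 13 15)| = 6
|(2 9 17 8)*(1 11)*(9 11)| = 6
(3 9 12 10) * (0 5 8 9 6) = (0 5 8 9 12 10 3 6) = [5, 1, 2, 6, 4, 8, 0, 7, 9, 12, 3, 11, 10]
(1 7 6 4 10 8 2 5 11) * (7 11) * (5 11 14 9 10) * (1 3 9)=[0, 14, 11, 9, 5, 7, 4, 6, 2, 10, 8, 3, 12, 13, 1]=(1 14)(2 11 3 9 10 8)(4 5 7 6)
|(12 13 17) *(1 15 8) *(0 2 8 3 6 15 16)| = 15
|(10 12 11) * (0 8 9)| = 3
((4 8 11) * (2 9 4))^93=((2 9 4 8 11))^93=(2 8 9 11 4)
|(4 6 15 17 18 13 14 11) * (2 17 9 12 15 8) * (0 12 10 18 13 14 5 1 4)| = 8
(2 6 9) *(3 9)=[0, 1, 6, 9, 4, 5, 3, 7, 8, 2]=(2 6 3 9)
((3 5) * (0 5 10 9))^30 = (10)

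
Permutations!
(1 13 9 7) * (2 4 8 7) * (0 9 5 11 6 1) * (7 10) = (0 9 2 4 8 10 7)(1 13 5 11 6) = [9, 13, 4, 3, 8, 11, 1, 0, 10, 2, 7, 6, 12, 5]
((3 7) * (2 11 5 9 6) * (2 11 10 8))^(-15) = ((2 10 8)(3 7)(5 9 6 11))^(-15) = (3 7)(5 9 6 11)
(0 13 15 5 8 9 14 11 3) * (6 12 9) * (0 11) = (0 13 15 5 8 6 12 9 14)(3 11) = [13, 1, 2, 11, 4, 8, 12, 7, 6, 14, 10, 3, 9, 15, 0, 5]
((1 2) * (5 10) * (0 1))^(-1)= ((0 1 2)(5 10))^(-1)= (0 2 1)(5 10)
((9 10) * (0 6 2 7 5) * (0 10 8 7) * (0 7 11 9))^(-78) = (11)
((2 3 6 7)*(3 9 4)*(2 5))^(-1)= ((2 9 4 3 6 7 5))^(-1)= (2 5 7 6 3 4 9)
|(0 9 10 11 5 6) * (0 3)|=7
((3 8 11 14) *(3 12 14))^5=(3 11 8)(12 14)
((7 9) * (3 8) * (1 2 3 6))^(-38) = ((1 2 3 8 6)(7 9))^(-38) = (9)(1 3 6 2 8)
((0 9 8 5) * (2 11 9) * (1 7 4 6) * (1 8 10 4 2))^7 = (0 4 2 5 10 7 8 9 1 6 11) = ((0 1 7 2 11 9 10 4 6 8 5))^7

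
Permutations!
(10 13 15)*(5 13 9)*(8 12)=[0, 1, 2, 3, 4, 13, 6, 7, 12, 5, 9, 11, 8, 15, 14, 10]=(5 13 15 10 9)(8 12)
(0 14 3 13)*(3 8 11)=(0 14 8 11 3 13)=[14, 1, 2, 13, 4, 5, 6, 7, 11, 9, 10, 3, 12, 0, 8]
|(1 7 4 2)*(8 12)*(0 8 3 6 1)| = |(0 8 12 3 6 1 7 4 2)| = 9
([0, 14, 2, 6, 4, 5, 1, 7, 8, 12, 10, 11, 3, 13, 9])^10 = (1 3 9)(6 12 14)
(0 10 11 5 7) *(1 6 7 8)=(0 10 11 5 8 1 6 7)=[10, 6, 2, 3, 4, 8, 7, 0, 1, 9, 11, 5]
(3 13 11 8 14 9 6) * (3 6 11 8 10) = (3 13 8 14 9 11 10) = [0, 1, 2, 13, 4, 5, 6, 7, 14, 11, 3, 10, 12, 8, 9]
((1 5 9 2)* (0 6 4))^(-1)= ((0 6 4)(1 5 9 2))^(-1)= (0 4 6)(1 2 9 5)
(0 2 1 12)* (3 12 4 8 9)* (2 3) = (0 3 12)(1 4 8 9 2) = [3, 4, 1, 12, 8, 5, 6, 7, 9, 2, 10, 11, 0]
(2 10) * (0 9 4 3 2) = (0 9 4 3 2 10) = [9, 1, 10, 2, 3, 5, 6, 7, 8, 4, 0]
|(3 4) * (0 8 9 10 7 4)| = 7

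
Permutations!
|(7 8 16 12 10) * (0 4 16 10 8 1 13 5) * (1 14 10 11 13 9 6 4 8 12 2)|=|(0 8 11 13 5)(1 9 6 4 16 2)(7 14 10)|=30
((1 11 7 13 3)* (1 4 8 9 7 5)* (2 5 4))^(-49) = (1 11 4 8 9 7 13 3 2 5)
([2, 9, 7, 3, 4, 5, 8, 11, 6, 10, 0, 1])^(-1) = (0 10 9 1 11 7 2)(6 8)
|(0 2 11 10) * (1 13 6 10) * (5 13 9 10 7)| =12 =|(0 2 11 1 9 10)(5 13 6 7)|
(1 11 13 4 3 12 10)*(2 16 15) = (1 11 13 4 3 12 10)(2 16 15) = [0, 11, 16, 12, 3, 5, 6, 7, 8, 9, 1, 13, 10, 4, 14, 2, 15]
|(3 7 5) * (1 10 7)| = 5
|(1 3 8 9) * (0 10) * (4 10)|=|(0 4 10)(1 3 8 9)|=12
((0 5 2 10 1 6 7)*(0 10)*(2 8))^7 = ((0 5 8 2)(1 6 7 10))^7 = (0 2 8 5)(1 10 7 6)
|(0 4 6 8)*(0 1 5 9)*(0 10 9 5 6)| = 6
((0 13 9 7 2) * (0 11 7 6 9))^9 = ((0 13)(2 11 7)(6 9))^9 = (0 13)(6 9)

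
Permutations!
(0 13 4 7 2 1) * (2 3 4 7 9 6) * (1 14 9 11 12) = [13, 0, 14, 4, 11, 5, 2, 3, 8, 6, 10, 12, 1, 7, 9] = (0 13 7 3 4 11 12 1)(2 14 9 6)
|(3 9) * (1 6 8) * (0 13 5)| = 6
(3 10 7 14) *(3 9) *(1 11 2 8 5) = (1 11 2 8 5)(3 10 7 14 9) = [0, 11, 8, 10, 4, 1, 6, 14, 5, 3, 7, 2, 12, 13, 9]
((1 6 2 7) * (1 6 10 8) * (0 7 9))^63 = (10)(0 2 7 9 6)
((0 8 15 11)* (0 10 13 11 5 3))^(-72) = ((0 8 15 5 3)(10 13 11))^(-72) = (0 5 8 3 15)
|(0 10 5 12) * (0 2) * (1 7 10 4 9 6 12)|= 12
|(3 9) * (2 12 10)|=|(2 12 10)(3 9)|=6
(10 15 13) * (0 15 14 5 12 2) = (0 15 13 10 14 5 12 2) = [15, 1, 0, 3, 4, 12, 6, 7, 8, 9, 14, 11, 2, 10, 5, 13]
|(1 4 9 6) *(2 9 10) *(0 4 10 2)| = |(0 4 2 9 6 1 10)| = 7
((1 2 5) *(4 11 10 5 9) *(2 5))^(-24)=((1 5)(2 9 4 11 10))^(-24)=(2 9 4 11 10)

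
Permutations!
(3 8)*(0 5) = (0 5)(3 8) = [5, 1, 2, 8, 4, 0, 6, 7, 3]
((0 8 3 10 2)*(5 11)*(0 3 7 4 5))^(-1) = (0 11 5 4 7 8)(2 10 3)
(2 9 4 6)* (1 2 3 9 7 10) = (1 2 7 10)(3 9 4 6) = [0, 2, 7, 9, 6, 5, 3, 10, 8, 4, 1]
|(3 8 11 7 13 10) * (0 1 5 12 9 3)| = |(0 1 5 12 9 3 8 11 7 13 10)| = 11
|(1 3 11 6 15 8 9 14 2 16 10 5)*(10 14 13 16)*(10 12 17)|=|(1 3 11 6 15 8 9 13 16 14 2 12 17 10 5)|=15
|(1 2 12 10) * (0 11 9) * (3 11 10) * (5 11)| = 9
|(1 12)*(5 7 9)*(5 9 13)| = |(1 12)(5 7 13)| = 6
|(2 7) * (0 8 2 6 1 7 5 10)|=15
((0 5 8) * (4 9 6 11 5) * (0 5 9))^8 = (6 9 11)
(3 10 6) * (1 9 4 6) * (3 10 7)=(1 9 4 6 10)(3 7)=[0, 9, 2, 7, 6, 5, 10, 3, 8, 4, 1]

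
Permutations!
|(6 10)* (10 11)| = 3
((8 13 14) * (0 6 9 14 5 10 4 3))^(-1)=((0 6 9 14 8 13 5 10 4 3))^(-1)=(0 3 4 10 5 13 8 14 9 6)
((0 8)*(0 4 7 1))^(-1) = (0 1 7 4 8)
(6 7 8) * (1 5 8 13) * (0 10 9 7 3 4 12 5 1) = (0 10 9 7 13)(3 4 12 5 8 6) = [10, 1, 2, 4, 12, 8, 3, 13, 6, 7, 9, 11, 5, 0]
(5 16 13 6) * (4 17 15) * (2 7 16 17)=(2 7 16 13 6 5 17 15 4)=[0, 1, 7, 3, 2, 17, 5, 16, 8, 9, 10, 11, 12, 6, 14, 4, 13, 15]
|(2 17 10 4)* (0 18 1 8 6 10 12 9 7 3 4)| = 42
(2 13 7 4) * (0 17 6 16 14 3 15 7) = (0 17 6 16 14 3 15 7 4 2 13) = [17, 1, 13, 15, 2, 5, 16, 4, 8, 9, 10, 11, 12, 0, 3, 7, 14, 6]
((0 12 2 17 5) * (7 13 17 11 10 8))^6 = ((0 12 2 11 10 8 7 13 17 5))^6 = (0 7 2 17 10)(5 8 12 13 11)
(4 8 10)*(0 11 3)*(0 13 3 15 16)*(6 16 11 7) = (0 7 6 16)(3 13)(4 8 10)(11 15) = [7, 1, 2, 13, 8, 5, 16, 6, 10, 9, 4, 15, 12, 3, 14, 11, 0]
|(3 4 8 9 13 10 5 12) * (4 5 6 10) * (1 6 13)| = 21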